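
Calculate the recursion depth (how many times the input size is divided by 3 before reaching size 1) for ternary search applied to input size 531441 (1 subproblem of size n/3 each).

For divide and conquer with division factor 3:

Problem sizes at each level:
Level 0: 531441
Level 1: 177147
Level 2: 59049
Level 3: 19683
Level 4: 6561
Level 5: 2187
Level 6: 729
Level 7: 243
Level 8: 81
Level 9: 27
Level 10: 9
Level 11: 3
Level 12: 1

The root is level 0 and the size-1 base case is level 12 (the tree spans levels 0 through 12, i.e. 13 levels counting the root), so the depth is the number of divisions: log_3(531441) = 12

The recursion tree depth is log_3(531441) = 12. At each level, the problem size is divided by 3, so it takes 12 divisions to reduce to a base case of size 1. The algorithm makes 1 recursive call at each level.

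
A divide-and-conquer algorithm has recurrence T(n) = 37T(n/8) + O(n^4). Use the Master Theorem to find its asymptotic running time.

Master Theorem for T(n) = 37T(n/8) + O(n^4):

a = 37, b = 8, c = 4
log_b(a) = log_8(37) = 1.7365

Case 3: c = 4 > log_8(37) = 1.7365
T(n) = O(n^4) = O(n^4)

For T(n) = 37T(n/8) + O(n^4): log_8(37) = 1.7365. This is Case 3 of the Master Theorem (c > log_b(a), work dominated by root), giving O(n^4).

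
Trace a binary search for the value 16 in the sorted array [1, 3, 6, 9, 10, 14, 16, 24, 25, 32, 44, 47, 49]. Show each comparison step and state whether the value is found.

Binary search for 16 in [1, 3, 6, 9, 10, 14, 16, 24, 25, 32, 44, 47, 49]:

lo=0, hi=12, mid=6, arr[mid]=16 -> Found target at index 6!

Binary search finds 16 at index 6 after 1 comparisons. The search repeatedly halves the search space by comparing with the middle element.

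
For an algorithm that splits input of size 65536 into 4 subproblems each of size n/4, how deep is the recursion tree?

For divide and conquer with division factor 4:

Problem sizes at each level:
Level 0: 65536
Level 1: 16384
Level 2: 4096
Level 3: 1024
Level 4: 256
Level 5: 64
Level 6: 16
Level 7: 4
Level 8: 1

The root is level 0 and the size-1 base case is level 8 (the tree spans levels 0 through 8, i.e. 9 levels counting the root), so the depth is the number of divisions: log_4(65536) = 8

The recursion tree depth is log_4(65536) = 8. At each level, the problem size is divided by 4, so it takes 8 divisions to reduce to a base case of size 1. The algorithm makes 4 recursive calls at each level.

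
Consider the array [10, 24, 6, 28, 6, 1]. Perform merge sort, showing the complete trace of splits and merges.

Merge sort trace:

Split: [10, 24, 6, 28, 6, 1] -> [10, 24, 6] and [28, 6, 1]
  Split: [10, 24, 6] -> [10] and [24, 6]
    Split: [24, 6] -> [24] and [6]
    Merge: [24] + [6] -> [6, 24]
  Merge: [10] + [6, 24] -> [6, 10, 24]
  Split: [28, 6, 1] -> [28] and [6, 1]
    Split: [6, 1] -> [6] and [1]
    Merge: [6] + [1] -> [1, 6]
  Merge: [28] + [1, 6] -> [1, 6, 28]
Merge: [6, 10, 24] + [1, 6, 28] -> [1, 6, 6, 10, 24, 28]

Final sorted array: [1, 6, 6, 10, 24, 28]

The merge sort proceeds by recursively splitting the array and merging sorted halves.
After all merges, the sorted array is [1, 6, 6, 10, 24, 28].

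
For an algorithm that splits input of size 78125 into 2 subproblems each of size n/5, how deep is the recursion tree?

For divide and conquer with division factor 5:

Problem sizes at each level:
Level 0: 78125
Level 1: 15625
Level 2: 3125
Level 3: 625
Level 4: 125
Level 5: 25
Level 6: 5
Level 7: 1

The root is level 0 and the size-1 base case is level 7 (the tree spans levels 0 through 7, i.e. 8 levels counting the root), so the depth is the number of divisions: log_5(78125) = 7

The recursion tree depth is log_5(78125) = 7. At each level, the problem size is divided by 5, so it takes 7 divisions to reduce to a base case of size 1. The algorithm makes 2 recursive calls at each level.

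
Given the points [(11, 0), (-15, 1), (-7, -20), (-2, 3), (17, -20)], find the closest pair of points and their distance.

Computing all pairwise distances among 5 points:

d((11, 0), (-15, 1)) = 26.0192
d((11, 0), (-7, -20)) = 26.9072
d((11, 0), (-2, 3)) = 13.3417
d((11, 0), (17, -20)) = 20.8806
d((-15, 1), (-7, -20)) = 22.4722
d((-15, 1), (-2, 3)) = 13.1529 <-- minimum
d((-15, 1), (17, -20)) = 38.2753
d((-7, -20), (-2, 3)) = 23.5372
d((-7, -20), (17, -20)) = 24.0
d((-2, 3), (17, -20)) = 29.8329

Closest pair: (-15, 1) and (-2, 3) with distance 13.1529

The closest pair is (-15, 1) and (-2, 3) with Euclidean distance 13.1529. For 5 points, brute-force pairwise comparison is shown above. For large n, the divide-and-conquer algorithm (sort by x, recurse on halves, check the dividing strip) achieves O(n log n).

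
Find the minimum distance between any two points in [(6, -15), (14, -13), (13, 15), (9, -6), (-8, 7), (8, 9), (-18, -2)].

Computing all pairwise distances among 7 points:

d((6, -15), (14, -13)) = 8.2462
d((6, -15), (13, 15)) = 30.8058
d((6, -15), (9, -6)) = 9.4868
d((6, -15), (-8, 7)) = 26.0768
d((6, -15), (8, 9)) = 24.0832
d((6, -15), (-18, -2)) = 27.2947
d((14, -13), (13, 15)) = 28.0179
d((14, -13), (9, -6)) = 8.6023
d((14, -13), (-8, 7)) = 29.7321
d((14, -13), (8, 9)) = 22.8035
d((14, -13), (-18, -2)) = 33.8378
d((13, 15), (9, -6)) = 21.3776
d((13, 15), (-8, 7)) = 22.4722
d((13, 15), (8, 9)) = 7.8102 <-- minimum
d((13, 15), (-18, -2)) = 35.3553
d((9, -6), (-8, 7)) = 21.4009
d((9, -6), (8, 9)) = 15.0333
d((9, -6), (-18, -2)) = 27.2947
d((-8, 7), (8, 9)) = 16.1245
d((-8, 7), (-18, -2)) = 13.4536
d((8, 9), (-18, -2)) = 28.2312

Closest pair: (13, 15) and (8, 9) with distance 7.8102

The closest pair is (13, 15) and (8, 9) with Euclidean distance 7.8102. For 7 points, brute-force pairwise comparison is shown above. For large n, the divide-and-conquer algorithm (sort by x, recurse on halves, check the dividing strip) achieves O(n log n).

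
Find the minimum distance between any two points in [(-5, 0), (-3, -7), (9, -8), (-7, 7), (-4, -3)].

Computing all pairwise distances among 5 points:

d((-5, 0), (-3, -7)) = 7.2801
d((-5, 0), (9, -8)) = 16.1245
d((-5, 0), (-7, 7)) = 7.2801
d((-5, 0), (-4, -3)) = 3.1623 <-- minimum
d((-3, -7), (9, -8)) = 12.0416
d((-3, -7), (-7, 7)) = 14.5602
d((-3, -7), (-4, -3)) = 4.1231
d((9, -8), (-7, 7)) = 21.9317
d((9, -8), (-4, -3)) = 13.9284
d((-7, 7), (-4, -3)) = 10.4403

Closest pair: (-5, 0) and (-4, -3) with distance 3.1623

The closest pair is (-5, 0) and (-4, -3) with Euclidean distance 3.1623. For 5 points, brute-force pairwise comparison is shown above. For large n, the divide-and-conquer algorithm (sort by x, recurse on halves, check the dividing strip) achieves O(n log n).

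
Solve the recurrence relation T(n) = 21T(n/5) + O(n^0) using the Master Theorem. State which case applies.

Master Theorem for T(n) = 21T(n/5) + O(n^0):

a = 21, b = 5, c = 0
log_b(a) = log_5(21) = 1.8917

Case 1: c = 0 < log_5(21) = 1.8917
T(n) = O(n^(log_5 21))

For T(n) = 21T(n/5) + O(n^0): log_5(21) = 1.8917. This is Case 1 of the Master Theorem (c < log_b(a), work dominated by leaves), giving O(n^(log_5 21)).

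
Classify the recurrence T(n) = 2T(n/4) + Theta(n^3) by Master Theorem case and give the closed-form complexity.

Master Theorem for T(n) = 2T(n/4) + O(n^3):

a = 2, b = 4, c = 3
log_b(a) = log_4(2) = 0.5000

Case 3: c = 3 > log_4(2) = 0.5000
T(n) = O(n^3) = O(n^3)

For T(n) = 2T(n/4) + O(n^3): log_4(2) = 0.5000. This is Case 3 of the Master Theorem (c > log_b(a), work dominated by root), giving O(n^3).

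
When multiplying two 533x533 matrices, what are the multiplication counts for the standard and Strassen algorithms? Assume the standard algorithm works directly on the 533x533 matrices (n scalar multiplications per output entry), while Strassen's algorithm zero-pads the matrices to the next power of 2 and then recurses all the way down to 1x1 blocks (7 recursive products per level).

Matrix multiplication for 533x533 matrices:

Strassen's algorithm requires power-of-2 dimensions. Pad 533x533 to 1024x1024 (next power of 2).

Standard algorithm: 533^3 = 151419437 multiplications
Strassen's algorithm: 7^(log2(1024)) = 7^10 = 282475249 multiplications
Difference: 151419437 - 282475249 = -131055812 (Strassen uses MORE here due to padding overhead — for small or just-over-power-of-2 n, padding can outweigh the per-level savings)

Standard: 151419437 multiplications (533^3). Strassen: 282475249 multiplications (7^10, after padding to 1024x1024). Strassen reduces 8 recursive multiplications to 7 at each level.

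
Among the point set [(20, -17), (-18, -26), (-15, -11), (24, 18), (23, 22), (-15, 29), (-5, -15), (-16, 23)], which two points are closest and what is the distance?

Computing all pairwise distances among 8 points:

d((20, -17), (-18, -26)) = 39.0512
d((20, -17), (-15, -11)) = 35.5106
d((20, -17), (24, 18)) = 35.2278
d((20, -17), (23, 22)) = 39.1152
d((20, -17), (-15, 29)) = 57.8014
d((20, -17), (-5, -15)) = 25.0799
d((20, -17), (-16, 23)) = 53.8145
d((-18, -26), (-15, -11)) = 15.2971
d((-18, -26), (24, 18)) = 60.8276
d((-18, -26), (23, 22)) = 63.1269
d((-18, -26), (-15, 29)) = 55.0818
d((-18, -26), (-5, -15)) = 17.0294
d((-18, -26), (-16, 23)) = 49.0408
d((-15, -11), (24, 18)) = 48.6004
d((-15, -11), (23, 22)) = 50.3289
d((-15, -11), (-15, 29)) = 40.0
d((-15, -11), (-5, -15)) = 10.7703
d((-15, -11), (-16, 23)) = 34.0147
d((24, 18), (23, 22)) = 4.1231 <-- minimum
d((24, 18), (-15, 29)) = 40.5216
d((24, 18), (-5, -15)) = 43.9318
d((24, 18), (-16, 23)) = 40.3113
d((23, 22), (-15, 29)) = 38.6394
d((23, 22), (-5, -15)) = 46.4004
d((23, 22), (-16, 23)) = 39.0128
d((-15, 29), (-5, -15)) = 45.1221
d((-15, 29), (-16, 23)) = 6.0828
d((-5, -15), (-16, 23)) = 39.5601

Closest pair: (24, 18) and (23, 22) with distance 4.1231

The closest pair is (24, 18) and (23, 22) with Euclidean distance 4.1231. For 8 points, brute-force pairwise comparison is shown above. For large n, the divide-and-conquer algorithm (sort by x, recurse on halves, check the dividing strip) achieves O(n log n).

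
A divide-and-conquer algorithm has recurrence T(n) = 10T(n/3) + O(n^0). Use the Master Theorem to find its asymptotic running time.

Master Theorem for T(n) = 10T(n/3) + O(n^0):

a = 10, b = 3, c = 0
log_b(a) = log_3(10) = 2.0959

Case 1: c = 0 < log_3(10) = 2.0959
T(n) = O(n^(log_3 10))

For T(n) = 10T(n/3) + O(n^0): log_3(10) = 2.0959. This is Case 1 of the Master Theorem (c < log_b(a), work dominated by leaves), giving O(n^(log_3 10)).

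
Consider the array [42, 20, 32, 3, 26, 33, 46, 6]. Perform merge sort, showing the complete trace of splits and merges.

Merge sort trace:

Split: [42, 20, 32, 3, 26, 33, 46, 6] -> [42, 20, 32, 3] and [26, 33, 46, 6]
  Split: [42, 20, 32, 3] -> [42, 20] and [32, 3]
    Split: [42, 20] -> [42] and [20]
    Merge: [42] + [20] -> [20, 42]
    Split: [32, 3] -> [32] and [3]
    Merge: [32] + [3] -> [3, 32]
  Merge: [20, 42] + [3, 32] -> [3, 20, 32, 42]
  Split: [26, 33, 46, 6] -> [26, 33] and [46, 6]
    Split: [26, 33] -> [26] and [33]
    Merge: [26] + [33] -> [26, 33]
    Split: [46, 6] -> [46] and [6]
    Merge: [46] + [6] -> [6, 46]
  Merge: [26, 33] + [6, 46] -> [6, 26, 33, 46]
Merge: [3, 20, 32, 42] + [6, 26, 33, 46] -> [3, 6, 20, 26, 32, 33, 42, 46]

Final sorted array: [3, 6, 20, 26, 32, 33, 42, 46]

The merge sort proceeds by recursively splitting the array and merging sorted halves.
After all merges, the sorted array is [3, 6, 20, 26, 32, 33, 42, 46].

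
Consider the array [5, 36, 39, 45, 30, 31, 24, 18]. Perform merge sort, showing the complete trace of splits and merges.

Merge sort trace:

Split: [5, 36, 39, 45, 30, 31, 24, 18] -> [5, 36, 39, 45] and [30, 31, 24, 18]
  Split: [5, 36, 39, 45] -> [5, 36] and [39, 45]
    Split: [5, 36] -> [5] and [36]
    Merge: [5] + [36] -> [5, 36]
    Split: [39, 45] -> [39] and [45]
    Merge: [39] + [45] -> [39, 45]
  Merge: [5, 36] + [39, 45] -> [5, 36, 39, 45]
  Split: [30, 31, 24, 18] -> [30, 31] and [24, 18]
    Split: [30, 31] -> [30] and [31]
    Merge: [30] + [31] -> [30, 31]
    Split: [24, 18] -> [24] and [18]
    Merge: [24] + [18] -> [18, 24]
  Merge: [30, 31] + [18, 24] -> [18, 24, 30, 31]
Merge: [5, 36, 39, 45] + [18, 24, 30, 31] -> [5, 18, 24, 30, 31, 36, 39, 45]

Final sorted array: [5, 18, 24, 30, 31, 36, 39, 45]

The merge sort proceeds by recursively splitting the array and merging sorted halves.
After all merges, the sorted array is [5, 18, 24, 30, 31, 36, 39, 45].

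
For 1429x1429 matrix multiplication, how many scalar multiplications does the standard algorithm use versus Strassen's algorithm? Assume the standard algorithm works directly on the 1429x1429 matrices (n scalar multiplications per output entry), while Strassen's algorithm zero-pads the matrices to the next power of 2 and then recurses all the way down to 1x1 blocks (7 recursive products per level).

Matrix multiplication for 1429x1429 matrices:

Strassen's algorithm requires power-of-2 dimensions. Pad 1429x1429 to 2048x2048 (next power of 2).

Standard algorithm: 1429^3 = 2918076589 multiplications
Strassen's algorithm: 7^(log2(2048)) = 7^11 = 1977326743 multiplications
Savings: 2918076589 - 1977326743 = 940749846 multiplications

Standard: 2918076589 multiplications (1429^3). Strassen: 1977326743 multiplications (7^11, after padding to 2048x2048). Strassen reduces 8 recursive multiplications to 7 at each level.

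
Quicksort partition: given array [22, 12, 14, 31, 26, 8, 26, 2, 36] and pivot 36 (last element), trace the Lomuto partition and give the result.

Lomuto partition with pivot = 36:

Initial array: [22, 12, 14, 31, 26, 8, 26, 2, 36]

arr[0]=22 <= 36: swap with position 0, array becomes [22, 12, 14, 31, 26, 8, 26, 2, 36]
arr[1]=12 <= 36: swap with position 1, array becomes [22, 12, 14, 31, 26, 8, 26, 2, 36]
arr[2]=14 <= 36: swap with position 2, array becomes [22, 12, 14, 31, 26, 8, 26, 2, 36]
arr[3]=31 <= 36: swap with position 3, array becomes [22, 12, 14, 31, 26, 8, 26, 2, 36]
arr[4]=26 <= 36: swap with position 4, array becomes [22, 12, 14, 31, 26, 8, 26, 2, 36]
arr[5]=8 <= 36: swap with position 5, array becomes [22, 12, 14, 31, 26, 8, 26, 2, 36]
arr[6]=26 <= 36: swap with position 6, array becomes [22, 12, 14, 31, 26, 8, 26, 2, 36]
arr[7]=2 <= 36: swap with position 7, array becomes [22, 12, 14, 31, 26, 8, 26, 2, 36]

Place pivot at position 8: [22, 12, 14, 31, 26, 8, 26, 2, 36]
Pivot position: 8

After partitioning with pivot 36, the array becomes [22, 12, 14, 31, 26, 8, 26, 2, 36]. The pivot is placed at index 8. All elements to the left of the pivot are <= 36, and all elements to the right are > 36.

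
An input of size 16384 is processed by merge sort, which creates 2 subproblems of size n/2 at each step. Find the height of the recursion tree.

For divide and conquer with division factor 2:

Problem sizes at each level:
Level 0: 16384
Level 1: 8192
Level 2: 4096
Level 3: 2048
Level 4: 1024
Level 5: 512
Level 6: 256
Level 7: 128
Level 8: 64
Level 9: 32
Level 10: 16
Level 11: 8
Level 12: 4
Level 13: 2
Level 14: 1

The root is level 0 and the size-1 base case is level 14 (the tree spans levels 0 through 14, i.e. 15 levels counting the root), so the depth is the number of divisions: log_2(16384) = 14

The recursion tree depth is log_2(16384) = 14. At each level, the problem size is divided by 2, so it takes 14 divisions to reduce to a base case of size 1. The algorithm makes 2 recursive calls at each level.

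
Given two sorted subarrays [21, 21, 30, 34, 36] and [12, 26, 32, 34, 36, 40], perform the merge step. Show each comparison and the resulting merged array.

Merging process:

Compare 21 vs 12: take 12 from right. Merged: [12]
Compare 21 vs 26: take 21 from left. Merged: [12, 21]
Compare 21 vs 26: take 21 from left. Merged: [12, 21, 21]
Compare 30 vs 26: take 26 from right. Merged: [12, 21, 21, 26]
Compare 30 vs 32: take 30 from left. Merged: [12, 21, 21, 26, 30]
Compare 34 vs 32: take 32 from right. Merged: [12, 21, 21, 26, 30, 32]
Compare 34 vs 34: take 34 from left. Merged: [12, 21, 21, 26, 30, 32, 34]
Compare 36 vs 34: take 34 from right. Merged: [12, 21, 21, 26, 30, 32, 34, 34]
Compare 36 vs 36: take 36 from left. Merged: [12, 21, 21, 26, 30, 32, 34, 34, 36]
Append remaining from right: [36, 40]. Merged: [12, 21, 21, 26, 30, 32, 34, 34, 36, 36, 40]

Final merged array: [12, 21, 21, 26, 30, 32, 34, 34, 36, 36, 40]
Total comparisons: 9

The merged array is [12, 21, 21, 26, 30, 32, 34, 34, 36, 36, 40], requiring 9 comparisons. The merge step runs in O(n) time where n is the total number of elements.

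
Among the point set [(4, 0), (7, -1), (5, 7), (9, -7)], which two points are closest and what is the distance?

Computing all pairwise distances among 4 points:

d((4, 0), (7, -1)) = 3.1623 <-- minimum
d((4, 0), (5, 7)) = 7.0711
d((4, 0), (9, -7)) = 8.6023
d((7, -1), (5, 7)) = 8.2462
d((7, -1), (9, -7)) = 6.3246
d((5, 7), (9, -7)) = 14.5602

Closest pair: (4, 0) and (7, -1) with distance 3.1623

The closest pair is (4, 0) and (7, -1) with Euclidean distance 3.1623. For 4 points, brute-force pairwise comparison is shown above. For large n, the divide-and-conquer algorithm (sort by x, recurse on halves, check the dividing strip) achieves O(n log n).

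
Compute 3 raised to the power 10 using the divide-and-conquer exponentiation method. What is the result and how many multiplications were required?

Computing 3^10 by squaring (build up from 3^1; each line after the first costs one multiplication):

3^1 = 3
3^2 = (3^1)^2 = 3^2 = 9
3^4 = (3^2)^2 = 9^2 = 81
3^5 = 3 * 3^4 = 3 * 81 = 243
3^10 = (3^5)^2 = 243^2 = 59049

Result: 59049
Multiplications needed: 4 (4 lines after 3^1)

3^10 = 59049. Using exponentiation by squaring, this requires 4 multiplications. The key idea: if the exponent is even, square the half-power; if odd, multiply by the base once.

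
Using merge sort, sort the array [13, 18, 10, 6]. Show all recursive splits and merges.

Merge sort trace:

Split: [13, 18, 10, 6] -> [13, 18] and [10, 6]
  Split: [13, 18] -> [13] and [18]
  Merge: [13] + [18] -> [13, 18]
  Split: [10, 6] -> [10] and [6]
  Merge: [10] + [6] -> [6, 10]
Merge: [13, 18] + [6, 10] -> [6, 10, 13, 18]

Final sorted array: [6, 10, 13, 18]

The merge sort proceeds by recursively splitting the array and merging sorted halves.
After all merges, the sorted array is [6, 10, 13, 18].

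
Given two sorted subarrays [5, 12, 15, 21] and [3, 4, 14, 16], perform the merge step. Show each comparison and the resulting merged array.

Merging process:

Compare 5 vs 3: take 3 from right. Merged: [3]
Compare 5 vs 4: take 4 from right. Merged: [3, 4]
Compare 5 vs 14: take 5 from left. Merged: [3, 4, 5]
Compare 12 vs 14: take 12 from left. Merged: [3, 4, 5, 12]
Compare 15 vs 14: take 14 from right. Merged: [3, 4, 5, 12, 14]
Compare 15 vs 16: take 15 from left. Merged: [3, 4, 5, 12, 14, 15]
Compare 21 vs 16: take 16 from right. Merged: [3, 4, 5, 12, 14, 15, 16]
Append remaining from left: [21]. Merged: [3, 4, 5, 12, 14, 15, 16, 21]

Final merged array: [3, 4, 5, 12, 14, 15, 16, 21]
Total comparisons: 7

The merged array is [3, 4, 5, 12, 14, 15, 16, 21], requiring 7 comparisons. The merge step runs in O(n) time where n is the total number of elements.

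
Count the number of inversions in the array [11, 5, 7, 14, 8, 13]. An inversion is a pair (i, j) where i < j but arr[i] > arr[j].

Finding inversions in [11, 5, 7, 14, 8, 13]:

(0, 1): arr[0]=11 > arr[1]=5
(0, 2): arr[0]=11 > arr[2]=7
(0, 4): arr[0]=11 > arr[4]=8
(3, 4): arr[3]=14 > arr[4]=8
(3, 5): arr[3]=14 > arr[5]=13

Total inversions: 5

The array has 5 inversion(s): (0,1), (0,2), (0,4), (3,4), (3,5). Each pair (i,j) satisfies i < j and arr[i] > arr[j].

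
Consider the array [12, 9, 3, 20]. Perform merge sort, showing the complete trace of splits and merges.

Merge sort trace:

Split: [12, 9, 3, 20] -> [12, 9] and [3, 20]
  Split: [12, 9] -> [12] and [9]
  Merge: [12] + [9] -> [9, 12]
  Split: [3, 20] -> [3] and [20]
  Merge: [3] + [20] -> [3, 20]
Merge: [9, 12] + [3, 20] -> [3, 9, 12, 20]

Final sorted array: [3, 9, 12, 20]

The merge sort proceeds by recursively splitting the array and merging sorted halves.
After all merges, the sorted array is [3, 9, 12, 20].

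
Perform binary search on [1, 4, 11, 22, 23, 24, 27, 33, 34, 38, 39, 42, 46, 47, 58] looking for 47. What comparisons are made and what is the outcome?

Binary search for 47 in [1, 4, 11, 22, 23, 24, 27, 33, 34, 38, 39, 42, 46, 47, 58]:

lo=0, hi=14, mid=7, arr[mid]=33 -> 33 < 47, search right half
lo=8, hi=14, mid=11, arr[mid]=42 -> 42 < 47, search right half
lo=12, hi=14, mid=13, arr[mid]=47 -> Found target at index 13!

Binary search finds 47 at index 13 after 3 comparisons. The search repeatedly halves the search space by comparing with the middle element.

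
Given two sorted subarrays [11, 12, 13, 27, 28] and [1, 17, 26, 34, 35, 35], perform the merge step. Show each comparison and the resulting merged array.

Merging process:

Compare 11 vs 1: take 1 from right. Merged: [1]
Compare 11 vs 17: take 11 from left. Merged: [1, 11]
Compare 12 vs 17: take 12 from left. Merged: [1, 11, 12]
Compare 13 vs 17: take 13 from left. Merged: [1, 11, 12, 13]
Compare 27 vs 17: take 17 from right. Merged: [1, 11, 12, 13, 17]
Compare 27 vs 26: take 26 from right. Merged: [1, 11, 12, 13, 17, 26]
Compare 27 vs 34: take 27 from left. Merged: [1, 11, 12, 13, 17, 26, 27]
Compare 28 vs 34: take 28 from left. Merged: [1, 11, 12, 13, 17, 26, 27, 28]
Append remaining from right: [34, 35, 35]. Merged: [1, 11, 12, 13, 17, 26, 27, 28, 34, 35, 35]

Final merged array: [1, 11, 12, 13, 17, 26, 27, 28, 34, 35, 35]
Total comparisons: 8

The merged array is [1, 11, 12, 13, 17, 26, 27, 28, 34, 35, 35], requiring 8 comparisons. The merge step runs in O(n) time where n is the total number of elements.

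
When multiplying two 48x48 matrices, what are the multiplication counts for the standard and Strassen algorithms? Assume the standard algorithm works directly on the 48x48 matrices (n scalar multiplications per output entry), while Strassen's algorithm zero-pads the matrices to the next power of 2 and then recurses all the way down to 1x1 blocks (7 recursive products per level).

Matrix multiplication for 48x48 matrices:

Strassen's algorithm requires power-of-2 dimensions. Pad 48x48 to 64x64 (next power of 2).

Standard algorithm: 48^3 = 110592 multiplications
Strassen's algorithm: 7^(log2(64)) = 7^6 = 117649 multiplications
Difference: 110592 - 117649 = -7057 (Strassen uses MORE here due to padding overhead — for small or just-over-power-of-2 n, padding can outweigh the per-level savings)

Standard: 110592 multiplications (48^3). Strassen: 117649 multiplications (7^6, after padding to 64x64). Strassen reduces 8 recursive multiplications to 7 at each level.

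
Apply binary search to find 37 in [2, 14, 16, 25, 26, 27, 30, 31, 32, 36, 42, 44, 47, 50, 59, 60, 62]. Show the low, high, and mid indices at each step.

Binary search for 37 in [2, 14, 16, 25, 26, 27, 30, 31, 32, 36, 42, 44, 47, 50, 59, 60, 62]:

lo=0, hi=16, mid=8, arr[mid]=32 -> 32 < 37, search right half
lo=9, hi=16, mid=12, arr[mid]=47 -> 47 > 37, search left half
lo=9, hi=11, mid=10, arr[mid]=42 -> 42 > 37, search left half
lo=9, hi=9, mid=9, arr[mid]=36 -> 36 < 37, search right half
lo=10 > hi=9, target 37 not found

Binary search determines that 37 is not in the array after 4 comparisons. The search space was exhausted without finding the target.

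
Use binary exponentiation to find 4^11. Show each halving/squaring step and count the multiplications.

Computing 4^11 by squaring (build up from 4^1; each line after the first costs one multiplication):

4^1 = 4
4^2 = (4^1)^2 = 4^2 = 16
4^4 = (4^2)^2 = 16^2 = 256
4^5 = 4 * 4^4 = 4 * 256 = 1024
4^10 = (4^5)^2 = 1024^2 = 1048576
4^11 = 4 * 4^10 = 4 * 1048576 = 4194304

Result: 4194304
Multiplications needed: 5 (5 lines after 4^1)

4^11 = 4194304. Using exponentiation by squaring, this requires 5 multiplications. The key idea: if the exponent is even, square the half-power; if odd, multiply by the base once.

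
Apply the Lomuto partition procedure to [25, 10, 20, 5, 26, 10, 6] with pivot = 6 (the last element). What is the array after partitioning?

Lomuto partition with pivot = 6:

Initial array: [25, 10, 20, 5, 26, 10, 6]

arr[0]=25 > 6: no swap
arr[1]=10 > 6: no swap
arr[2]=20 > 6: no swap
arr[3]=5 <= 6: swap with position 0, array becomes [5, 10, 20, 25, 26, 10, 6]
arr[4]=26 > 6: no swap
arr[5]=10 > 6: no swap

Place pivot at position 1: [5, 6, 20, 25, 26, 10, 10]
Pivot position: 1

After partitioning with pivot 6, the array becomes [5, 6, 20, 25, 26, 10, 10]. The pivot is placed at index 1. All elements to the left of the pivot are <= 6, and all elements to the right are > 6.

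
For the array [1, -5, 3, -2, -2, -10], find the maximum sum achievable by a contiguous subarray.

Using Kadane's algorithm on [1, -5, 3, -2, -2, -10]:

Scanning through the array:
Position 1 (value -5): max_ending_here = -4, max_so_far = 1
Position 2 (value 3): max_ending_here = 3, max_so_far = 3
Position 3 (value -2): max_ending_here = 1, max_so_far = 3
Position 4 (value -2): max_ending_here = -1, max_so_far = 3
Position 5 (value -10): max_ending_here = -10, max_so_far = 3

Maximum subarray: [3]
Maximum sum: 3

The maximum subarray is [3] with sum 3. This subarray runs from index 2 to index 2.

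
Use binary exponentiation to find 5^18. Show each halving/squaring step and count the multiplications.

Computing 5^18 by squaring (build up from 5^1; each line after the first costs one multiplication):

5^1 = 5
5^2 = (5^1)^2 = 5^2 = 25
5^4 = (5^2)^2 = 25^2 = 625
5^8 = (5^4)^2 = 625^2 = 390625
5^9 = 5 * 5^8 = 5 * 390625 = 1953125
5^18 = (5^9)^2 = 1953125^2 = 3814697265625

Result: 3814697265625
Multiplications needed: 5 (5 lines after 5^1)

5^18 = 3814697265625. Using exponentiation by squaring, this requires 5 multiplications. The key idea: if the exponent is even, square the half-power; if odd, multiply by the base once.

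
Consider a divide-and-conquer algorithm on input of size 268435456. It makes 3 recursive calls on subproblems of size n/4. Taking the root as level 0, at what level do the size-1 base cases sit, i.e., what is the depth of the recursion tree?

For divide and conquer with division factor 4:

Problem sizes at each level:
Level 0: 268435456
Level 1: 67108864
Level 2: 16777216
Level 3: 4194304
Level 4: 1048576
Level 5: 262144
Level 6: 65536
Level 7: 16384
Level 8: 4096
Level 9: 1024
Level 10: 256
Level 11: 64
Level 12: 16
Level 13: 4
Level 14: 1

The root is level 0 and the size-1 base case is level 14 (the tree spans levels 0 through 14, i.e. 15 levels counting the root), so the depth is the number of divisions: log_4(268435456) = 14

The recursion tree depth is log_4(268435456) = 14. At each level, the problem size is divided by 4, so it takes 14 divisions to reduce to a base case of size 1. The algorithm makes 3 recursive calls at each level.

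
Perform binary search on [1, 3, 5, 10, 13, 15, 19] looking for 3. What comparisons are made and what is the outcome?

Binary search for 3 in [1, 3, 5, 10, 13, 15, 19]:

lo=0, hi=6, mid=3, arr[mid]=10 -> 10 > 3, search left half
lo=0, hi=2, mid=1, arr[mid]=3 -> Found target at index 1!

Binary search finds 3 at index 1 after 2 comparisons. The search repeatedly halves the search space by comparing with the middle element.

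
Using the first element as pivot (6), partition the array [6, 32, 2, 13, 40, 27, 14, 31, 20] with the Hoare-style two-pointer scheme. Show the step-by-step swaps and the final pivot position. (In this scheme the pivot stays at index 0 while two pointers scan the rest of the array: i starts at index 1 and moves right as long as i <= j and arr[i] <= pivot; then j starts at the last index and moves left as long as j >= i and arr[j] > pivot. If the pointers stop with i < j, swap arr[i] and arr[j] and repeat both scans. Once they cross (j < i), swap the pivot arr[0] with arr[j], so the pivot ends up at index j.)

Hoare-style two-pointer partition with pivot = 6:

Initial array: [6, 32, 2, 13, 40, 27, 14, 31, 20]

Pointers start at i = 1, j = 8.
i stops at index 1 (arr[1]=32 > 6), j stops at index 2 (arr[2]=2 <= 6): swap arr[1] and arr[2], array becomes [6, 2, 32, 13, 40, 27, 14, 31, 20]
i ends at 2, j ends at 1: the pointers have crossed (j < i), so scanning stops.

Swap pivot arr[0] with arr[1] to place pivot at position 1: [2, 6, 32, 13, 40, 27, 14, 31, 20]
Pivot position: 1

After partitioning with pivot 6, the array becomes [2, 6, 32, 13, 40, 27, 14, 31, 20]. The pivot is placed at index 1. All elements to the left of the pivot are <= 6, and all elements to the right are > 6.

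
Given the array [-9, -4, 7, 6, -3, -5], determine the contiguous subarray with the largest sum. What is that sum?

Using Kadane's algorithm on [-9, -4, 7, 6, -3, -5]:

Scanning through the array:
Position 1 (value -4): max_ending_here = -4, max_so_far = -4
Position 2 (value 7): max_ending_here = 7, max_so_far = 7
Position 3 (value 6): max_ending_here = 13, max_so_far = 13
Position 4 (value -3): max_ending_here = 10, max_so_far = 13
Position 5 (value -5): max_ending_here = 5, max_so_far = 13

Maximum subarray: [7, 6]
Maximum sum: 13

The maximum subarray is [7, 6] with sum 13. This subarray runs from index 2 to index 3.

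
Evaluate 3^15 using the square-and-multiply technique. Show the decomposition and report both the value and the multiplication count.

Computing 3^15 by squaring (build up from 3^1; each line after the first costs one multiplication):

3^1 = 3
3^2 = (3^1)^2 = 3^2 = 9
3^3 = 3 * 3^2 = 3 * 9 = 27
3^6 = (3^3)^2 = 27^2 = 729
3^7 = 3 * 3^6 = 3 * 729 = 2187
3^14 = (3^7)^2 = 2187^2 = 4782969
3^15 = 3 * 3^14 = 3 * 4782969 = 14348907

Result: 14348907
Multiplications needed: 6 (6 lines after 3^1)

3^15 = 14348907. Using exponentiation by squaring, this requires 6 multiplications. The key idea: if the exponent is even, square the half-power; if odd, multiply by the base once.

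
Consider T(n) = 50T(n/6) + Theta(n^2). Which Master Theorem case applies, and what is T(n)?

Master Theorem for T(n) = 50T(n/6) + O(n^2):

a = 50, b = 6, c = 2
log_b(a) = log_6(50) = 2.1833

Case 1: c = 2 < log_6(50) = 2.1833
T(n) = O(n^(log_6 50))

For T(n) = 50T(n/6) + O(n^2): log_6(50) = 2.1833. This is Case 1 of the Master Theorem (c < log_b(a), work dominated by leaves), giving O(n^(log_6 50)).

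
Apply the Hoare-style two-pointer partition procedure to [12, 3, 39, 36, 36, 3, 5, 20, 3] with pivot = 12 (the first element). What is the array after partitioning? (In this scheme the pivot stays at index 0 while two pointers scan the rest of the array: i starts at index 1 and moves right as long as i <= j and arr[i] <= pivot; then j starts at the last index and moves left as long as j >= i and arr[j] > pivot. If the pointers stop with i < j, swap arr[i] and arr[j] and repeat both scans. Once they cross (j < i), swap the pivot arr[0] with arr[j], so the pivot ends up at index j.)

Hoare-style two-pointer partition with pivot = 12:

Initial array: [12, 3, 39, 36, 36, 3, 5, 20, 3]

Pointers start at i = 1, j = 8.
i stops at index 2 (arr[2]=39 > 12), j stops at index 8 (arr[8]=3 <= 12): swap arr[2] and arr[8], array becomes [12, 3, 3, 36, 36, 3, 5, 20, 39]
i stops at index 3 (arr[3]=36 > 12), j stops at index 6 (arr[6]=5 <= 12): swap arr[3] and arr[6], array becomes [12, 3, 3, 5, 36, 3, 36, 20, 39]
i stops at index 4 (arr[4]=36 > 12), j stops at index 5 (arr[5]=3 <= 12): swap arr[4] and arr[5], array becomes [12, 3, 3, 5, 3, 36, 36, 20, 39]
i ends at 5, j ends at 4: the pointers have crossed (j < i), so scanning stops.

Swap pivot arr[0] with arr[4] to place pivot at position 4: [3, 3, 3, 5, 12, 36, 36, 20, 39]
Pivot position: 4

After partitioning with pivot 12, the array becomes [3, 3, 3, 5, 12, 36, 36, 20, 39]. The pivot is placed at index 4. All elements to the left of the pivot are <= 12, and all elements to the right are > 12.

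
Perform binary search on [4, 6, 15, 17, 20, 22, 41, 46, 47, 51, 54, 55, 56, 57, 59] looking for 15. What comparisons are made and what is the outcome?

Binary search for 15 in [4, 6, 15, 17, 20, 22, 41, 46, 47, 51, 54, 55, 56, 57, 59]:

lo=0, hi=14, mid=7, arr[mid]=46 -> 46 > 15, search left half
lo=0, hi=6, mid=3, arr[mid]=17 -> 17 > 15, search left half
lo=0, hi=2, mid=1, arr[mid]=6 -> 6 < 15, search right half
lo=2, hi=2, mid=2, arr[mid]=15 -> Found target at index 2!

Binary search finds 15 at index 2 after 4 comparisons. The search repeatedly halves the search space by comparing with the middle element.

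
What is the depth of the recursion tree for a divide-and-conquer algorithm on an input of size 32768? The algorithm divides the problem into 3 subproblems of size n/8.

For divide and conquer with division factor 8:

Problem sizes at each level:
Level 0: 32768
Level 1: 4096
Level 2: 512
Level 3: 64
Level 4: 8
Level 5: 1

The root is level 0 and the size-1 base case is level 5 (the tree spans levels 0 through 5, i.e. 6 levels counting the root), so the depth is the number of divisions: log_8(32768) = 5

The recursion tree depth is log_8(32768) = 5. At each level, the problem size is divided by 8, so it takes 5 divisions to reduce to a base case of size 1. The algorithm makes 3 recursive calls at each level.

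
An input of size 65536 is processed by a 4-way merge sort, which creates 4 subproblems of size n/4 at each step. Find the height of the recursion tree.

For divide and conquer with division factor 4:

Problem sizes at each level:
Level 0: 65536
Level 1: 16384
Level 2: 4096
Level 3: 1024
Level 4: 256
Level 5: 64
Level 6: 16
Level 7: 4
Level 8: 1

The root is level 0 and the size-1 base case is level 8 (the tree spans levels 0 through 8, i.e. 9 levels counting the root), so the depth is the number of divisions: log_4(65536) = 8

The recursion tree depth is log_4(65536) = 8. At each level, the problem size is divided by 4, so it takes 8 divisions to reduce to a base case of size 1. The algorithm makes 4 recursive calls at each level.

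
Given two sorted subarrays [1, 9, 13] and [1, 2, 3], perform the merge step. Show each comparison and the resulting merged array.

Merging process:

Compare 1 vs 1: take 1 from left. Merged: [1]
Compare 9 vs 1: take 1 from right. Merged: [1, 1]
Compare 9 vs 2: take 2 from right. Merged: [1, 1, 2]
Compare 9 vs 3: take 3 from right. Merged: [1, 1, 2, 3]
Append remaining from left: [9, 13]. Merged: [1, 1, 2, 3, 9, 13]

Final merged array: [1, 1, 2, 3, 9, 13]
Total comparisons: 4

The merged array is [1, 1, 2, 3, 9, 13], requiring 4 comparisons. The merge step runs in O(n) time where n is the total number of elements.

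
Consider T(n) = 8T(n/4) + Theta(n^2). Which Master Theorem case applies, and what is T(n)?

Master Theorem for T(n) = 8T(n/4) + O(n^2):

a = 8, b = 4, c = 2
log_b(a) = log_4(8) = 1.5000

Case 3: c = 2 > log_4(8) = 1.5000
T(n) = O(n^2) = O(n^2)

For T(n) = 8T(n/4) + O(n^2): log_4(8) = 1.5000. This is Case 3 of the Master Theorem (c > log_b(a), work dominated by root), giving O(n^2).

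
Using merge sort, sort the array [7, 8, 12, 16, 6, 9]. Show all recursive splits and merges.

Merge sort trace:

Split: [7, 8, 12, 16, 6, 9] -> [7, 8, 12] and [16, 6, 9]
  Split: [7, 8, 12] -> [7] and [8, 12]
    Split: [8, 12] -> [8] and [12]
    Merge: [8] + [12] -> [8, 12]
  Merge: [7] + [8, 12] -> [7, 8, 12]
  Split: [16, 6, 9] -> [16] and [6, 9]
    Split: [6, 9] -> [6] and [9]
    Merge: [6] + [9] -> [6, 9]
  Merge: [16] + [6, 9] -> [6, 9, 16]
Merge: [7, 8, 12] + [6, 9, 16] -> [6, 7, 8, 9, 12, 16]

Final sorted array: [6, 7, 8, 9, 12, 16]

The merge sort proceeds by recursively splitting the array and merging sorted halves.
After all merges, the sorted array is [6, 7, 8, 9, 12, 16].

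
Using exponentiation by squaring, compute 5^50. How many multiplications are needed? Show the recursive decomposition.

Computing 5^50 by squaring (build up from 5^1; each line after the first costs one multiplication):

5^1 = 5
5^2 = (5^1)^2 = 5^2 = 25
5^3 = 5 * 5^2 = 5 * 25 = 125
5^6 = (5^3)^2 = 125^2 = 15625
5^12 = (5^6)^2 = 15625^2 = 244140625
5^24 = (5^12)^2 = 244140625^2 = 59604644775390625
5^25 = 5 * 5^24 = 5 * 59604644775390625 = 298023223876953125
5^50 = (5^25)^2 = 298023223876953125^2 = 88817841970012523233890533447265625

Result: 88817841970012523233890533447265625
Multiplications needed: 7 (7 lines after 5^1)

5^50 = 88817841970012523233890533447265625. Using exponentiation by squaring, this requires 7 multiplications. The key idea: if the exponent is even, square the half-power; if odd, multiply by the base once.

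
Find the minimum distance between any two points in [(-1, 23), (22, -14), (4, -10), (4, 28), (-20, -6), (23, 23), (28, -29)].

Computing all pairwise distances among 7 points:

d((-1, 23), (22, -14)) = 43.566
d((-1, 23), (4, -10)) = 33.3766
d((-1, 23), (4, 28)) = 7.0711 <-- minimum
d((-1, 23), (-20, -6)) = 34.6699
d((-1, 23), (23, 23)) = 24.0
d((-1, 23), (28, -29)) = 59.5399
d((22, -14), (4, -10)) = 18.4391
d((22, -14), (4, 28)) = 45.6946
d((22, -14), (-20, -6)) = 42.7551
d((22, -14), (23, 23)) = 37.0135
d((22, -14), (28, -29)) = 16.1555
d((4, -10), (4, 28)) = 38.0
d((4, -10), (-20, -6)) = 24.3311
d((4, -10), (23, 23)) = 38.0789
d((4, -10), (28, -29)) = 30.6105
d((4, 28), (-20, -6)) = 41.6173
d((4, 28), (23, 23)) = 19.6469
d((4, 28), (28, -29)) = 61.8466
d((-20, -6), (23, 23)) = 51.8652
d((-20, -6), (28, -29)) = 53.2259
d((23, 23), (28, -29)) = 52.2398

Closest pair: (-1, 23) and (4, 28) with distance 7.0711

The closest pair is (-1, 23) and (4, 28) with Euclidean distance 7.0711. For 7 points, brute-force pairwise comparison is shown above. For large n, the divide-and-conquer algorithm (sort by x, recurse on halves, check the dividing strip) achieves O(n log n).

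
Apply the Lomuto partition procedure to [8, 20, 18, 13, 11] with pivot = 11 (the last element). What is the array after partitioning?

Lomuto partition with pivot = 11:

Initial array: [8, 20, 18, 13, 11]

arr[0]=8 <= 11: swap with position 0, array becomes [8, 20, 18, 13, 11]
arr[1]=20 > 11: no swap
arr[2]=18 > 11: no swap
arr[3]=13 > 11: no swap

Place pivot at position 1: [8, 11, 18, 13, 20]
Pivot position: 1

After partitioning with pivot 11, the array becomes [8, 11, 18, 13, 20]. The pivot is placed at index 1. All elements to the left of the pivot are <= 11, and all elements to the right are > 11.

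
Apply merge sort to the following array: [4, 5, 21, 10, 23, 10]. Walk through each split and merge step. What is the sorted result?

Merge sort trace:

Split: [4, 5, 21, 10, 23, 10] -> [4, 5, 21] and [10, 23, 10]
  Split: [4, 5, 21] -> [4] and [5, 21]
    Split: [5, 21] -> [5] and [21]
    Merge: [5] + [21] -> [5, 21]
  Merge: [4] + [5, 21] -> [4, 5, 21]
  Split: [10, 23, 10] -> [10] and [23, 10]
    Split: [23, 10] -> [23] and [10]
    Merge: [23] + [10] -> [10, 23]
  Merge: [10] + [10, 23] -> [10, 10, 23]
Merge: [4, 5, 21] + [10, 10, 23] -> [4, 5, 10, 10, 21, 23]

Final sorted array: [4, 5, 10, 10, 21, 23]

The merge sort proceeds by recursively splitting the array and merging sorted halves.
After all merges, the sorted array is [4, 5, 10, 10, 21, 23].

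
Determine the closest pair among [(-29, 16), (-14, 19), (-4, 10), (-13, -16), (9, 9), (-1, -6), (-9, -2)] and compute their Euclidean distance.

Computing all pairwise distances among 7 points:

d((-29, 16), (-14, 19)) = 15.2971
d((-29, 16), (-4, 10)) = 25.7099
d((-29, 16), (-13, -16)) = 35.7771
d((-29, 16), (9, 9)) = 38.6394
d((-29, 16), (-1, -6)) = 35.609
d((-29, 16), (-9, -2)) = 26.9072
d((-14, 19), (-4, 10)) = 13.4536
d((-14, 19), (-13, -16)) = 35.0143
d((-14, 19), (9, 9)) = 25.0799
d((-14, 19), (-1, -6)) = 28.178
d((-14, 19), (-9, -2)) = 21.587
d((-4, 10), (-13, -16)) = 27.5136
d((-4, 10), (9, 9)) = 13.0384
d((-4, 10), (-1, -6)) = 16.2788
d((-4, 10), (-9, -2)) = 13.0
d((-13, -16), (9, 9)) = 33.3017
d((-13, -16), (-1, -6)) = 15.6205
d((-13, -16), (-9, -2)) = 14.5602
d((9, 9), (-1, -6)) = 18.0278
d((9, 9), (-9, -2)) = 21.095
d((-1, -6), (-9, -2)) = 8.9443 <-- minimum

Closest pair: (-1, -6) and (-9, -2) with distance 8.9443

The closest pair is (-1, -6) and (-9, -2) with Euclidean distance 8.9443. For 7 points, brute-force pairwise comparison is shown above. For large n, the divide-and-conquer algorithm (sort by x, recurse on halves, check the dividing strip) achieves O(n log n).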